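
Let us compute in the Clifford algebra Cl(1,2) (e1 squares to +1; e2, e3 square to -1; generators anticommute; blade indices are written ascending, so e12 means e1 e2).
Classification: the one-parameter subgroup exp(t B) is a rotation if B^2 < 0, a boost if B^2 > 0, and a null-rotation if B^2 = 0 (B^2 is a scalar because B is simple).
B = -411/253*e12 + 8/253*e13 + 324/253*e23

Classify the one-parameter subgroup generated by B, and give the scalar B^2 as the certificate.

B^2 term by term: the squares give (-411/253)^2*(e12)^2 + (8/253)^2*(e13)^2 + (324/253)^2*(e23)^2 = 168921/64009*(+1) + 64/64009*(+1) + 104976/64009*(-1) = 1 (each basis 2-blade squares to minus the product of its generators' squares); cross terms between blades sharing an index anticommute and cancel. So B^2 = 1.
Answer: boost, certificate B^2 = 1. Note: conjugating B changes its blade decomposition but never the scalar B^2 = 1, whose sign settles the classification.


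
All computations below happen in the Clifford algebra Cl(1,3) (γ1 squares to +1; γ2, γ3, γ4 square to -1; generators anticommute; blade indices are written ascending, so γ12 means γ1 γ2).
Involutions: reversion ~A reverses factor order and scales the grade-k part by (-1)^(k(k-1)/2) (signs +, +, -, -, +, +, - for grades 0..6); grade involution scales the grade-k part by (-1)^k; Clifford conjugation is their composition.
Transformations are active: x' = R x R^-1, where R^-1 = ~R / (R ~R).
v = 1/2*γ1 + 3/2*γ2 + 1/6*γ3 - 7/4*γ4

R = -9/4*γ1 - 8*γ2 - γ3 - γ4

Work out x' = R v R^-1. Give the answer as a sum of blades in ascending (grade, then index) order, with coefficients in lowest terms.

~R = -9/4*γ1 - 8*γ2 - γ3 - γ4, and R ~R = -975/16, so R^-1 = ~R / (-975/16).
R v = 223/24 + 5/8*γ12 + 1/8*γ13 + 71/16*γ14 + 1/6*γ23 + 31/2*γ24 + 23/12*γ34
Answer: 121/650*γ1 + 5497/5850*γ2 + 809/5850*γ3 + 24043/11700*γ4


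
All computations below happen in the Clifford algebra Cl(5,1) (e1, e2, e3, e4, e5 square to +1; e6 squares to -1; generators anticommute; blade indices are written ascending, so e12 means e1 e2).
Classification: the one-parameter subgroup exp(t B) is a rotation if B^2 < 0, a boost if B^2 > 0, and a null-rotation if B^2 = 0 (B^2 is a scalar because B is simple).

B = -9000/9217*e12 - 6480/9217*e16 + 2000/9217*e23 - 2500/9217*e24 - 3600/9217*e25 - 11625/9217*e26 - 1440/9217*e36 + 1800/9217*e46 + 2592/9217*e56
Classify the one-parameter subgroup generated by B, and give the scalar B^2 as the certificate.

B^2 term by term: the squares give (-9000/9217)^2*(e12)^2 + (-6480/9217)^2*(e16)^2 + (2000/9217)^2*(e23)^2 + (-2500/9217)^2*(e24)^2 + (-3600/9217)^2*(e25)^2 + (-11625/9217)^2*(e26)^2 + (-1440/9217)^2*(e36)^2 + (1800/9217)^2*(e46)^2 + (2592/9217)^2*(e56)^2 = 81000000/84953089*(-1) + 41990400/84953089*(+1) + 4000000/84953089*(-1) + 6250000/84953089*(-1) + 12960000/84953089*(-1) + 135140625/84953089*(+1) + 2073600/84953089*(+1) + 3240000/84953089*(+1) + 6718464/84953089*(+1) = 1 (each basis 2-blade squares to minus the product of its generators' squares); cross terms between blades sharing an index anticommute and cancel; the commuting (index-disjoint) pairs give grade-4 terms 2*c*c'*(blade product), which cancel blade by blade — e1236: 25920000/84953089 - 25920000/84953089 = 0; e1246: -32400000/84953089 + 32400000/84953089 = 0; e1256: -46656000/84953089 + 46656000/84953089 = 0; e2346: 7200000/84953089 - 7200000/84953089 = 0; e2356: 10368000/84953089 - 10368000/84953089 = 0; e2456: -12960000/84953089 + 12960000/84953089 = 0 — confirming B is simple. So B^2 = 1.
Answer: boost, certificate B^2 = 1. Why this suffices: the scalar 1 survives any versor conjugation, so its sign alone determines the class however B is presented.


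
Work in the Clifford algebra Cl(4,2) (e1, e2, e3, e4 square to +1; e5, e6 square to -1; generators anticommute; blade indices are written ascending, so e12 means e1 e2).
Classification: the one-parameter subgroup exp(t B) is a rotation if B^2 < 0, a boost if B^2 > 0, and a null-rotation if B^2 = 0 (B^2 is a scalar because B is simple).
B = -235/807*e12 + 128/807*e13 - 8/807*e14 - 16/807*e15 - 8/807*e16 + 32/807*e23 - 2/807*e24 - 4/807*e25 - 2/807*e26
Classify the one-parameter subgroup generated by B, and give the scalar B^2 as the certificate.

B^2 term by term: the squares give (-235/807)^2*(e12)^2 + (128/807)^2*(e13)^2 + (-8/807)^2*(e14)^2 + (-16/807)^2*(e15)^2 + (-8/807)^2*(e16)^2 + (32/807)^2*(e23)^2 + (-2/807)^2*(e24)^2 + (-4/807)^2*(e25)^2 + (-2/807)^2*(e26)^2 = 55225/651249*(-1) + 16384/651249*(-1) + 64/651249*(-1) + 256/651249*(+1) + 64/651249*(+1) + 1024/651249*(-1) + 4/651249*(-1) + 16/651249*(+1) + 4/651249*(+1) = -1/9 (each basis 2-blade squares to minus the product of its generators' squares); cross terms between blades sharing an index anticommute and cancel; the commuting (index-disjoint) pairs give grade-4 terms 2*c*c'*(blade product), which cancel blade by blade — e1234: 512/651249 - 512/651249 = 0; e1235: 1024/651249 - 1024/651249 = 0; e1236: 512/651249 - 512/651249 = 0; e1245: -64/651249 + 64/651249 = 0; e1246: -32/651249 + 32/651249 = 0; e1256: -64/651249 + 64/651249 = 0 — confirming B is simple. So B^2 = -1/9.
Answer: rotation, certificate B^2 = -1/9. The scalar -1/9 is the complete invariant here: its sign names the subgroup type.


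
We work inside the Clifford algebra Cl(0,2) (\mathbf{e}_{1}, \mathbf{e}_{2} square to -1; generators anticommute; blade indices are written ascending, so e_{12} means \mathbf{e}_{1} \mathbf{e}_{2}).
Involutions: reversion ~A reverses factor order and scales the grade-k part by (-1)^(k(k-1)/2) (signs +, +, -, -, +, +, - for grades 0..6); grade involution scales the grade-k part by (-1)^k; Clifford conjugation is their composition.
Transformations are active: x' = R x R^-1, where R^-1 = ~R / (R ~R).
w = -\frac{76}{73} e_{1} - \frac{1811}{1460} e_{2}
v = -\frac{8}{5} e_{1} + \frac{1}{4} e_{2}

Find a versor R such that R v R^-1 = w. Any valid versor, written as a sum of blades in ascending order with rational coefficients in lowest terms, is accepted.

R = v + w = -\frac{964}{365} e_{1} - \frac{723}{730} e_{2} works: the equal norms (-\frac{1049}{400}) guarantee its sandwich swaps v into w.
Answer: -\frac{964}{365} e_{1} - \frac{723}{730} e_{2}


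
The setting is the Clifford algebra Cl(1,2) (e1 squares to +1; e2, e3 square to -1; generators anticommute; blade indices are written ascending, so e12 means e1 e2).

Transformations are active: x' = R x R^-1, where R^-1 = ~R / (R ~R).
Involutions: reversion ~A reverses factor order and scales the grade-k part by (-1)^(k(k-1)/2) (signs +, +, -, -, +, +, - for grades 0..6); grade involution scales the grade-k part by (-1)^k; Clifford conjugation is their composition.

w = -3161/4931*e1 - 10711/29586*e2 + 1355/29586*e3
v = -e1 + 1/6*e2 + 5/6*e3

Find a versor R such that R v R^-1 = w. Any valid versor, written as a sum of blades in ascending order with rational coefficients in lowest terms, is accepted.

A norm check does it: q(v) = q(w) = 5/18, hence R = v + w = -8092/4931*e1 - 2890/14793*e2 + 4335/4931*e3 realises the map — parallel part kept, (v - w)/2 negated, v carried to w.
Answer: -8092/4931*e1 - 2890/14793*e2 + 4335/4931*e3


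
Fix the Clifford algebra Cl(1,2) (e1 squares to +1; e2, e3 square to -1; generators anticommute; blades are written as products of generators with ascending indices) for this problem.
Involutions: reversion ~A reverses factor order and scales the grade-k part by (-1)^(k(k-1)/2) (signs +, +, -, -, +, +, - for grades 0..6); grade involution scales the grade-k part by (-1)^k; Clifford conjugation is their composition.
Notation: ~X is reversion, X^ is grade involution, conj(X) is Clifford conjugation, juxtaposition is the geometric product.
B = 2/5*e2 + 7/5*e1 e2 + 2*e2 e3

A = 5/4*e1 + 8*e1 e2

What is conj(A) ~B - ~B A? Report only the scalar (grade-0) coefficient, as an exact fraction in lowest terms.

first term: 56/5 + 16/5*e1 + 7/4*e2 - 1/2*e1 e2 - 16*e1 e3 + 5/2*e1 e2 e3
second term: -56/5 + 16/5*e1 + 7/4*e2 - 1/2*e1 e2 - 16*e1 e3 - 5/2*e1 e2 e3
Answer: 112/5


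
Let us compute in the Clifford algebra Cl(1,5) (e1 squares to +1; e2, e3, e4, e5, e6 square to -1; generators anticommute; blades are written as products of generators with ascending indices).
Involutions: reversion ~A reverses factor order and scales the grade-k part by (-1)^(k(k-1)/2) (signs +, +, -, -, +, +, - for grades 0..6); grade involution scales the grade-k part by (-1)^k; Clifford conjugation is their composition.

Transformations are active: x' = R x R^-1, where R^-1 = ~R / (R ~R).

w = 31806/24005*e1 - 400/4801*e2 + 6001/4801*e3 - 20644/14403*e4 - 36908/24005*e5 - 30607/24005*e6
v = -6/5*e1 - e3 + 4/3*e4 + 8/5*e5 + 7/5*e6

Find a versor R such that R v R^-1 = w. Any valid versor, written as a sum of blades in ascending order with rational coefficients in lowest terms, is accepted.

Since q(v) = q(w) = -1318/225, the sum R = v + w = 600/4801*e1 - 400/4801*e2 + 1200/4801*e3 - 480/4801*e4 + 300/4801*e5 + 600/4801*e6 does the job whenever invertible.
Answer: 600/4801*e1 - 400/4801*e2 + 1200/4801*e3 - 480/4801*e4 + 300/4801*e5 + 600/4801*e6


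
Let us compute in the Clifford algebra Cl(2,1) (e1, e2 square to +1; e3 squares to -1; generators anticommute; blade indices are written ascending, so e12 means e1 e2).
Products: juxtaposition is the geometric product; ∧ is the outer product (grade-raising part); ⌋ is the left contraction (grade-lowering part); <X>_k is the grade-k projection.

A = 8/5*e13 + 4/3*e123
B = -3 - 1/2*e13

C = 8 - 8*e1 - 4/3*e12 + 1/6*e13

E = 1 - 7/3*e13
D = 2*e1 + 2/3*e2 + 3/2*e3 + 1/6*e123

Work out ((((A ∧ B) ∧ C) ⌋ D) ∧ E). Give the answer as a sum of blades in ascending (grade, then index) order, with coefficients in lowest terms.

step 1: -24/5*e13 - 4*e123
step 2: -192/5*e13 - 32*e123
step 3: -16/3 + 32/5*e2
step 4: -16/3 + 32/5*e2 + 112/9*e13 + 224/15*e123
Answer: -16/3 + 32/5*e2 + 112/9*e13 + 224/15*e123


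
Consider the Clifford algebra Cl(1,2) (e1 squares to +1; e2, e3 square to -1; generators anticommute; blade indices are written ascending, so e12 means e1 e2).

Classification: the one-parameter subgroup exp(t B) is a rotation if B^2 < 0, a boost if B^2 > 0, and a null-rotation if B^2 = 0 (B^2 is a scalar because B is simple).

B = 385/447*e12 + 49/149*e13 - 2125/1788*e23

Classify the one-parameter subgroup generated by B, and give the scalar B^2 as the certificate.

B^2 term by term: the squares give (385/447)^2*(e12)^2 + (49/149)^2*(e13)^2 + (-2125/1788)^2*(e23)^2 = 148225/199809*(+1) + 2401/22201*(+1) + 4515625/3196944*(-1) = -9/16 (each basis 2-blade squares to minus the product of its generators' squares); cross terms between blades sharing an index anticommute and cancel. So B^2 = -9/16.
Answer: rotation, certificate B^2 = -9/16. The invariant at work: B^2 = -9/16 is unchanged by conjugation, hence its sign classifies the subgroup whatever basis B is written in.


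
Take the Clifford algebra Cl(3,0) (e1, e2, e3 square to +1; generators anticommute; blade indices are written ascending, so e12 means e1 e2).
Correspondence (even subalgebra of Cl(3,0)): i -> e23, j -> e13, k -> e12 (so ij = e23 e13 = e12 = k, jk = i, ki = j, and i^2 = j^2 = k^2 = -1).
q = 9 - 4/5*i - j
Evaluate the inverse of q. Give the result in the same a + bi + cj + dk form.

In blades: q = 9 - e13 - 4/5*e23.
With qbar = 9 + e13 + 4/5*e23 (scalar fixed, mapped units negated), q qbar = 2066/25 (the sum of squared coefficients), so q^-1 = qbar / (2066/25) = 225/2066 + 25/2066*e13 + 10/1033*e23; translating back:
Answer: 225/2066 + 10/1033*i + 25/2066*j


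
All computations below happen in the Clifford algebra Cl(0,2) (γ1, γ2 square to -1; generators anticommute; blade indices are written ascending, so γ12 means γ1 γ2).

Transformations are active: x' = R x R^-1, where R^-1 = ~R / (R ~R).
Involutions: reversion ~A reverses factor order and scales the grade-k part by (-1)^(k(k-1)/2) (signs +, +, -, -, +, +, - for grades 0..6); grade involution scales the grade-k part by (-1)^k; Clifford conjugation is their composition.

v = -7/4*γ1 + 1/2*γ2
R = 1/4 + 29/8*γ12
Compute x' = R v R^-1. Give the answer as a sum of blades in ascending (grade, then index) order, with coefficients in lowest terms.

~R = 1/4 - 29/8*γ12, and R ~R = 845/64, so R^-1 = ~R / (845/64).
R v = -9/4*γ1 - 199/32*γ2
Answer: 5627/3380*γ1 - 1243/1690*γ2


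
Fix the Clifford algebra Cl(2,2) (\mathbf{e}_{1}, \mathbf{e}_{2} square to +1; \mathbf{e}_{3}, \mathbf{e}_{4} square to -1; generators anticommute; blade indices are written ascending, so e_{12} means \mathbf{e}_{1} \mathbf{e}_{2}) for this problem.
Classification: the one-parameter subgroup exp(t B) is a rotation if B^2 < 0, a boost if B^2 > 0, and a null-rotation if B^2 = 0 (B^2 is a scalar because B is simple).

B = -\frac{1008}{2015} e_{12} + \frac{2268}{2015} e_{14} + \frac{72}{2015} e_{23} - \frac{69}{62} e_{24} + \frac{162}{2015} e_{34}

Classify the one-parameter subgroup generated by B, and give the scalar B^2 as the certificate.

B^2 term by term: the squares give (-\frac{1008}{2015})^2*(e_{12})^2 + (\frac{2268}{2015})^2*(e_{14})^2 + (\frac{72}{2015})^2*(e_{23})^2 + (-\frac{69}{62})^2*(e_{24})^2 + (\frac{162}{2015})^2*(e_{34})^2 = \frac{1016064}{4060225}*(-1) + \frac{5143824}{4060225}*(+1) + \frac{5184}{4060225}*(+1) + \frac{4761}{3844}*(+1) + \frac{26244}{4060225}*(-1) = \frac{9}{4} (each basis 2-blade squares to minus the product of its generators' squares); cross terms between blades sharing an index anticommute and cancel; the commuting (index-disjoint) pairs give grade-4 terms 2*c*c'*(blade product), which cancel blade by blade — e_{1234}: -\frac{326592}{4060225} + \frac{326592}{4060225} = 0 — confirming B is simple. So B^2 = \frac{9}{4}.
Answer: boost, certificate B^2 = \frac{9}{4}. The scalar \frac{9}{4} is the complete invariant here: its sign names the subgroup type.


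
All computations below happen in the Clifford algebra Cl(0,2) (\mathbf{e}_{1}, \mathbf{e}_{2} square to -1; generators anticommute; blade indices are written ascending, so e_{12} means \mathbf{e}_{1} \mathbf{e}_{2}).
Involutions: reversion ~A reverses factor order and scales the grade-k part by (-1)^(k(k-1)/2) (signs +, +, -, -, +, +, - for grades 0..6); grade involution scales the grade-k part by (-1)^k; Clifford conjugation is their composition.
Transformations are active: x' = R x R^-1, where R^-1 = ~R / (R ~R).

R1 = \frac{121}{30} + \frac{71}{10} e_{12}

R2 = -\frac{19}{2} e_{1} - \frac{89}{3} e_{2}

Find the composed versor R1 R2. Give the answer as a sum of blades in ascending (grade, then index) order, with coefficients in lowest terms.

Distribute over the terms of R1 (each basis-blade product reordered to ascending indices, repeated generators contracted through their squares):
(\frac{121}{30}) R2 = -\frac{2299}{60} e_{1} - \frac{10769}{90} e_{2}
(\frac{71}{10} e_{12}) R2 = \frac{6319}{30} e_{1} - \frac{1349}{20} e_{2}
Summing the partial products and collecting blades:
Answer: \frac{10339}{60} e_{1} - \frac{33679}{180} e_{2}


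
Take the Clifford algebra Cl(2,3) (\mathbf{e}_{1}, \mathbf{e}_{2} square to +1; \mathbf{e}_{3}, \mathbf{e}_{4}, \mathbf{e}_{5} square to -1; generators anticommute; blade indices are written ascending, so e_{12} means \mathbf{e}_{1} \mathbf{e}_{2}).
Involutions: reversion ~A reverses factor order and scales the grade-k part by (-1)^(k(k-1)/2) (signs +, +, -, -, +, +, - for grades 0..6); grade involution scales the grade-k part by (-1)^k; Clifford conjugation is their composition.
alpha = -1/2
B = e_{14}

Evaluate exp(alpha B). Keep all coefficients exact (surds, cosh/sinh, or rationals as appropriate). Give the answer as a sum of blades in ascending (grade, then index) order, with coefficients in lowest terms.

B^2 = (1)^2*(e_{14})^2 = 1*(+1) = 1 (a basis 2-blade squares to minus the product of its generators' squares).
B^2 = 1 — B^2 > 0, so the exponential closes hyperbolically: l = 1, alpha*l = - \frac{1}{2}, so exp(alpha B) = cosh(- \frac{1}{2}) + (sinh(- \frac{1}{2})/1)*B = \cosh{\left(\frac{1}{2} \right)} + (- \sinh{\left(\frac{1}{2} \right)})*B.
Answer: \cosh{\left(\frac{1}{2} \right)} - \sinh{\left(\frac{1}{2} \right)} e_{14}


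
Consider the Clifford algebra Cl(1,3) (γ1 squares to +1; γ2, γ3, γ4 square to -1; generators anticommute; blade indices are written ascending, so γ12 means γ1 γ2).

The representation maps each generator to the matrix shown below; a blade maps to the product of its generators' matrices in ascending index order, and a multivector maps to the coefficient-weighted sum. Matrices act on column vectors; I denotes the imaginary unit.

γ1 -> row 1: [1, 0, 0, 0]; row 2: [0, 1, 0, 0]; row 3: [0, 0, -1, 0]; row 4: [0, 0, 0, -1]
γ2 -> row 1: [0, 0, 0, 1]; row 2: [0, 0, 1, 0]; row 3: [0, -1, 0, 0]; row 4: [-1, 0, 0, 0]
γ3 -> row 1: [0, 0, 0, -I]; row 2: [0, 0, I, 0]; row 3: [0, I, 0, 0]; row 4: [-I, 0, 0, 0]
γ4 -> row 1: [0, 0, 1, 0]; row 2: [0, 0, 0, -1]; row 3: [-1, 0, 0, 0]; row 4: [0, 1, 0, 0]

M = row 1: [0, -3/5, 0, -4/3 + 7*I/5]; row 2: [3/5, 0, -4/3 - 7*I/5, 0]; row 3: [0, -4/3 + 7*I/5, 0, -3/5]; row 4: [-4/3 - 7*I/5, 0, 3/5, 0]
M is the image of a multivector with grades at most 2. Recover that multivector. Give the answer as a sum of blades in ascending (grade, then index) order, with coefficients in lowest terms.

Method: the blade images are trace-orthogonal — tr(rho(e_A) rho(e_B)^-1) = 4 if A = B and 0 otherwise — and rho(e_A)^-1 = (e_A)^2 * rho(e_A) with (e_A)^2 = +1 or -1, so the coefficient of e_A in the preimage is (e_A)^2 * tr(M rho(e_A))/4.
Nonzero projections over blades of grade <= 2: γ12: (γ12)^2 = +1, tr(M rho(γ12)) = -16/3, coefficient -4/3; γ13: (γ13)^2 = +1, tr(M rho(γ13)) = -28/5, coefficient -7/5; γ24: (γ24)^2 = -1, tr(M rho(γ24)) = 12/5, coefficient -3/5. Every other blade of grade <= 2 projects to 0.
Answer: -4/3*γ12 - 7/5*γ13 - 3/5*γ24


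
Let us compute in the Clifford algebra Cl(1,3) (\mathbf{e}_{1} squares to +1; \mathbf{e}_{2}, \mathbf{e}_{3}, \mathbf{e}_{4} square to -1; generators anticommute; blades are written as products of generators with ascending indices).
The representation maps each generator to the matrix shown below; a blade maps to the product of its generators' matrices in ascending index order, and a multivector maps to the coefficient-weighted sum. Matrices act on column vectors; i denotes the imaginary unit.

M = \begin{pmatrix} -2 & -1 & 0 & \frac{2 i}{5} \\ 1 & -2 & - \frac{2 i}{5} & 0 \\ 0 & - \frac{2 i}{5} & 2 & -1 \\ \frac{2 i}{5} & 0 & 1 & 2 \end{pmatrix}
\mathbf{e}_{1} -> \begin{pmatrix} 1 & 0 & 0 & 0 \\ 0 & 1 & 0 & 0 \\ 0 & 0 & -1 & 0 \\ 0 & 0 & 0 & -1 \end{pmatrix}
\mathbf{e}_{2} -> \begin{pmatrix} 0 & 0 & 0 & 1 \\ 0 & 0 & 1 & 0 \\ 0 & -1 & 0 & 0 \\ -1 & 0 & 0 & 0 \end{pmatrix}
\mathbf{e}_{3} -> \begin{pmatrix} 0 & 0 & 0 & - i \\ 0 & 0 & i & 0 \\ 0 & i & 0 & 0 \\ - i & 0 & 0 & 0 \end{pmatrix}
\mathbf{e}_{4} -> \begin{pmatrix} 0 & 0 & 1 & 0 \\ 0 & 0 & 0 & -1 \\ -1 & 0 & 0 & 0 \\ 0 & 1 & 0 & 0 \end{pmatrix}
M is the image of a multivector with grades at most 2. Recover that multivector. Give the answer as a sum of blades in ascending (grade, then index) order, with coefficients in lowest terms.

Method: the blade images are trace-orthogonal — tr(rho(e_A) rho(e_B)^-1) = 4 if A = B and 0 otherwise — and rho(e_A)^-1 = (e_A)^2 * rho(e_A) with (e_A)^2 = +1 or -1, so the coefficient of e_A in the preimage is (e_A)^2 * tr(M rho(e_A))/4.
Nonzero projections over blades of grade <= 2: e_{1}: (e_{1})^2 = +1, tr(M rho(e_{1})) = -8, coefficient -2; e_{3}: (e_{3})^2 = -1, tr(M rho(e_{3})) = \frac{8}{5}, coefficient -\frac{2}{5}; e_{2} e_{4}: (e_{2} e_{4})^2 = -1, tr(M rho(e_{2} e_{4})) = 4, coefficient -1. Every other blade of grade <= 2 projects to 0.
Answer: -2 e_{1} - \frac{2}{5} e_{3} - e_{2} e_{4}


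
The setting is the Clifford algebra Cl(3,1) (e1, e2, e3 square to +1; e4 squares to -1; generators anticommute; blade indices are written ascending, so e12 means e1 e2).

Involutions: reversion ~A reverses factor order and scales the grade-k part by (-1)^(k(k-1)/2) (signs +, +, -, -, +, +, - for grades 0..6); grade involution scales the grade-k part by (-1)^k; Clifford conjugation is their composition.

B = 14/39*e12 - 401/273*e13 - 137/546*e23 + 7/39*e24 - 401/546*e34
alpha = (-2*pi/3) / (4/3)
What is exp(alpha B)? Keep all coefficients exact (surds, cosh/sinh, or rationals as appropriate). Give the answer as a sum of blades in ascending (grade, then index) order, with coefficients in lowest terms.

B^2 term by term: the squares give (14/39)^2*(e12)^2 + (-401/273)^2*(e13)^2 + (-137/546)^2*(e23)^2 + (7/39)^2*(e24)^2 + (-401/546)^2*(e34)^2 = 196/1521*(-1) + 160801/74529*(-1) + 18769/298116*(-1) + 49/1521*(+1) + 160801/298116*(+1) = -16/9 (each basis 2-blade squares to minus the product of its generators' squares); cross terms between blades sharing an index anticommute and cancel; the commuting (index-disjoint) pairs give grade-4 terms 2*c*c'*(blade product), which cancel blade by blade — e1234: -802/1521 + 802/1521 = 0 — confirming B is simple. So B^2 = -16/9.
B^2 = -16/9 — the series telescopes trigonometrically here: l = 4/3, alpha*l = -2*pi/3, so exp(alpha B) = cos(-2*pi/3) + (sin(-2*pi/3)/(4/3))*B = -1/2 + (-3*sqrt(3)/8)*B.
Answer: -1/2 - 7*sqrt(3)/52*e12 + 401*sqrt(3)/728*e13 + 137*sqrt(3)/1456*e23 - 7*sqrt(3)/104*e24 + 401*sqrt(3)/1456*e34


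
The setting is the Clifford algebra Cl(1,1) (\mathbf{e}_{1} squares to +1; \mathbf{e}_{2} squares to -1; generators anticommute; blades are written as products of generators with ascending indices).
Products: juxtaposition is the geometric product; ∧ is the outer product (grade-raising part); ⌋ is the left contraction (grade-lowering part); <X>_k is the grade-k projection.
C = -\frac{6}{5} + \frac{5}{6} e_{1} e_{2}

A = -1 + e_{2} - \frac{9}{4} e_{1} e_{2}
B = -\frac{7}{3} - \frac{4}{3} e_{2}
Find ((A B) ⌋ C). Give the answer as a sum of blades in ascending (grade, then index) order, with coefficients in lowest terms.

step 1: \frac{11}{3} - 3 e_{1} - e_{2} + \frac{21}{4} e_{1} e_{2}
step 2: -\frac{1}{40} - \frac{5}{6} e_{1} - \frac{5}{2} e_{2} + \frac{55}{18} e_{1} e_{2}
Answer: -\frac{1}{40} - \frac{5}{6} e_{1} - \frac{5}{2} e_{2} + \frac{55}{18} e_{1} e_{2}


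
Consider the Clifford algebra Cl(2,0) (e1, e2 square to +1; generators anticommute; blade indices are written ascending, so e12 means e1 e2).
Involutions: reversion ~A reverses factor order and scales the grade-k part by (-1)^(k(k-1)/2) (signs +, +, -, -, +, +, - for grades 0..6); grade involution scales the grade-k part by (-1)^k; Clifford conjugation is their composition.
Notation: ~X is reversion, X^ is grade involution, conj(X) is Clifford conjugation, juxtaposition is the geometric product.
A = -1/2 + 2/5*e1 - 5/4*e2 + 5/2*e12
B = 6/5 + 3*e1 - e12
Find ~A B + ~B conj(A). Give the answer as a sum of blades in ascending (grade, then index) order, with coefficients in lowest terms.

first term: -19/10 - 227/100*e1 + 28/5*e2 + 5/4*e12
second term: 7/10 - 73/100*e1 - 28/5*e2 + 1/4*e12
Answer: -6/5 - 3*e1 + 3/2*e12


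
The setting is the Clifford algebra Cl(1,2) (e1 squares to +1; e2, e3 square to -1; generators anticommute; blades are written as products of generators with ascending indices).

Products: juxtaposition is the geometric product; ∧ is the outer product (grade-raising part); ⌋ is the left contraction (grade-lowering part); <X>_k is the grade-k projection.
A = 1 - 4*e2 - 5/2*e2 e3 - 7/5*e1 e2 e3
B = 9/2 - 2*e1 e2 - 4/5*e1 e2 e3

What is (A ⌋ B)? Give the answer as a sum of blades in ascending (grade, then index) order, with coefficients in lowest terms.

step 1: 169/50 + 6*e1 - 2*e1 e2 + 16/5*e1 e3 - 4/5*e1 e2 e3
Answer: 169/50 + 6*e1 - 2*e1 e2 + 16/5*e1 e3 - 4/5*e1 e2 e3


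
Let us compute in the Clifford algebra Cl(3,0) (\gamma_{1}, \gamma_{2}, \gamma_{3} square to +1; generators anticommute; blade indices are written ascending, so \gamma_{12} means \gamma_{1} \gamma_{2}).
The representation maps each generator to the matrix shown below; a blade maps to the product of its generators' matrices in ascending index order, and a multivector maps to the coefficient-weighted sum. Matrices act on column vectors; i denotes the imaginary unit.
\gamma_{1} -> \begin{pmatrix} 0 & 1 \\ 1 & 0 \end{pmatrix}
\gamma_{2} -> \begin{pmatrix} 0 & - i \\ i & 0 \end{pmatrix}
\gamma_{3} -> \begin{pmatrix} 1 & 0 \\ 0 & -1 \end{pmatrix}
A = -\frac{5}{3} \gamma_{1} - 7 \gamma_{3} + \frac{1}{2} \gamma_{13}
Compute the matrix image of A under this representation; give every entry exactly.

Bivector images (products of the table entries): rho(\gamma_{13}) = rho(\gamma_{1})rho(\gamma_{3}) = \begin{pmatrix} 0 & -1 \\ 1 & 0 \end{pmatrix}.
M = (-\frac{5}{3})*rho(\gamma_{1}) + (-7)*rho(\gamma_{3}) + (\frac{1}{2})*rho(\gamma_{13}), summed entrywise:
Answer: \begin{pmatrix} -7 & - \frac{13}{6} \\ - \frac{7}{6} & 7 \end{pmatrix}


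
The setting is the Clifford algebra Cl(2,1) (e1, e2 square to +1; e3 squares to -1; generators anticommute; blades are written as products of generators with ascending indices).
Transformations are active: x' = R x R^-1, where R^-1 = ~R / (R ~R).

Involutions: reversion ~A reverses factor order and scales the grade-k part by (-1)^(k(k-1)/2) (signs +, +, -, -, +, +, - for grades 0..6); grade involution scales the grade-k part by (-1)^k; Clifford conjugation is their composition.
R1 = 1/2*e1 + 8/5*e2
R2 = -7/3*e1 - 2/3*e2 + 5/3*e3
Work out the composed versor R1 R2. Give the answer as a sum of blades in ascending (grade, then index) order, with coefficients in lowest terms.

Distribute over the terms of R1 (each basis-blade product reordered to ascending indices, repeated generators contracted through their squares):
(1/2*e1) R2 = -7/6 - 1/3*e1 e2 + 5/6*e1 e3
(8/5*e2) R2 = -16/15 + 56/15*e1 e2 + 8/3*e2 e3
Summing the partial products and collecting blades:
Answer: -67/30 + 17/5*e1 e2 + 5/6*e1 e3 + 8/3*e2 e3


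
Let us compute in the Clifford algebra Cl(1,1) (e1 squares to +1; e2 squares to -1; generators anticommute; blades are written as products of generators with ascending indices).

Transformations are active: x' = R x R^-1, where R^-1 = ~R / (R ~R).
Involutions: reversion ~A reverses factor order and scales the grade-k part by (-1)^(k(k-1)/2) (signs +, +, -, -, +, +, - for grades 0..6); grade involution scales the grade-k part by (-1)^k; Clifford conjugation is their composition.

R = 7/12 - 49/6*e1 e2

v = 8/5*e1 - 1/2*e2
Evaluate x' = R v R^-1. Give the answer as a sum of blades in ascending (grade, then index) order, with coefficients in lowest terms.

~R = 7/12 + 49/6*e1 e2, and R ~R = -3185/48, so R^-1 = ~R / (-3185/48).
R v = -63/20*e1 + 511/40*e2
Answer: -502/325*e1 + 179/650*e2


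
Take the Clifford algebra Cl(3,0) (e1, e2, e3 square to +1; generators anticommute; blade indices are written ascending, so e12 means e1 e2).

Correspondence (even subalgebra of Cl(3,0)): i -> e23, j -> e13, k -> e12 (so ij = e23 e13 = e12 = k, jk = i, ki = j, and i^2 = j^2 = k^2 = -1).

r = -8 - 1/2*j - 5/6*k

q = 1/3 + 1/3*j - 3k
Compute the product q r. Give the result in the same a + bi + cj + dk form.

In blades: q = 1/3 - 3*e12 + 1/3*e13, r = -8 - 5/6*e12 - 1/2*e13.
Distribute q over r term by term (generator squares from the signature, products reordered to ascending indices): (1/3)*r = -8/3 - 5/18*e12 - 1/6*e13; (-3*e12)*r = -5/2 + 24*e12 - 3/2*e23; (1/3*e13)*r = 1/6 - 8/3*e13 - 5/18*e23.
Sum: -5 + 427/18*e12 - 17/6*e13 - 16/9*e23; translating back through the correspondence:
Answer: -5 - 16/9*i - 17/6*j + 427/18*k


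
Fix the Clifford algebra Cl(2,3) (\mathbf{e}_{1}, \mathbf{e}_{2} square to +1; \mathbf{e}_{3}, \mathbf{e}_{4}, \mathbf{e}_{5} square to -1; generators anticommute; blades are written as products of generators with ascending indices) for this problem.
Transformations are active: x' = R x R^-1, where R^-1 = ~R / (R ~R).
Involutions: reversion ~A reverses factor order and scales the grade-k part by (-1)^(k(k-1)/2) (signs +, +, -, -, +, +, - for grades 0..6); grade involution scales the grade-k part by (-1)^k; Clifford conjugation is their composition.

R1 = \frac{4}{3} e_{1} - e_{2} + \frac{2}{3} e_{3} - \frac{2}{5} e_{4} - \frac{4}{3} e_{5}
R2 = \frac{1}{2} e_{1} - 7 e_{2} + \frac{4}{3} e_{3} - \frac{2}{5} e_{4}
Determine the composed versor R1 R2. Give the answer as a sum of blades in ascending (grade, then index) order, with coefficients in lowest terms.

Distribute over the terms of R2 (each basis-blade product reordered to ascending indices, repeated generators contracted through their squares):
R1 (\frac{1}{2} e_{1}) = \frac{2}{3} + \frac{1}{2} e_{1} e_{2} - \frac{1}{3} e_{1} e_{3} + \frac{1}{5} e_{1} e_{4} + \frac{2}{3} e_{1} e_{5}
R1 (-7 e_{2}) = 7 - \frac{28}{3} e_{1} e_{2} + \frac{14}{3} e_{2} e_{3} - \frac{14}{5} e_{2} e_{4} - \frac{28}{3} e_{2} e_{5}
R1 (\frac{4}{3} e_{3}) = -\frac{8}{9} + \frac{16}{9} e_{1} e_{3} - \frac{4}{3} e_{2} e_{3} + \frac{8}{15} e_{3} e_{4} + \frac{16}{9} e_{3} e_{5}
R1 (-\frac{2}{5} e_{4}) = -\frac{4}{25} - \frac{8}{15} e_{1} e_{4} + \frac{2}{5} e_{2} e_{4} - \frac{4}{15} e_{3} e_{4} - \frac{8}{15} e_{4} e_{5}
Summing the partial products and collecting blades:
Answer: \frac{1489}{225} - \frac{53}{6} e_{1} e_{2} + \frac{13}{9} e_{1} e_{3} - \frac{1}{3} e_{1} e_{4} + \frac{2}{3} e_{1} e_{5} + \frac{10}{3} e_{2} e_{3} - \frac{12}{5} e_{2} e_{4} - \frac{28}{3} e_{2} e_{5} + \frac{4}{15} e_{3} e_{4} + \frac{16}{9} e_{3} e_{5} - \frac{8}{15} e_{4} e_{5}


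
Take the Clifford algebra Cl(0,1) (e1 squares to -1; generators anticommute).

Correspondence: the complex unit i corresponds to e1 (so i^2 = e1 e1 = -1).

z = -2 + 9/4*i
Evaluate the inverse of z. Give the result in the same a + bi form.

In blades: z = -2 + 9/4*e1.
With qbar = -2 - 9/4*e1 (scalar fixed, mapped units negated), z qbar = 145/16 (the sum of squared coefficients), so z^-1 = qbar / (145/16) = -32/145 - 36/145*e1; translating back:
Answer: -32/145 - 36/145*i


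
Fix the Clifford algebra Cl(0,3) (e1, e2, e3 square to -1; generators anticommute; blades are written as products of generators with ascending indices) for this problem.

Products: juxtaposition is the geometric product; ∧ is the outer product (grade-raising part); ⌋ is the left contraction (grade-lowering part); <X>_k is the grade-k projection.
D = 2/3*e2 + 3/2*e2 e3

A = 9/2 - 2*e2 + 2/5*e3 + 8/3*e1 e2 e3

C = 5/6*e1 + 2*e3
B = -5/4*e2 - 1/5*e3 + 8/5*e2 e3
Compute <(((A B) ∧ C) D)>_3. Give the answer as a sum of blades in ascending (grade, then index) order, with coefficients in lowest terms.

step 1: -121/50 - 64/15*e1 - 997/200*e2 + 23/10*e3 + 8/15*e1 e2 - 10/3*e1 e3 + 81/10*e2 e3
step 2: -121/60*e1 - 121/25*e3 + 997/240*e1 e2 - 209/20*e1 e3 - 997/100*e2 e3 + 469/60*e1 e2 e3
step 3: 2991/200 - 2609/180*e1 - 363/50*e2 - 997/150*e3 - 6127/360*e1 e2 - 1469/1440*e1 e3 + 242/75*e2 e3 + 473/120*e1 e2 e3
step 4: 473/120*e1 e2 e3
Answer: 473/120*e1 e2 e3


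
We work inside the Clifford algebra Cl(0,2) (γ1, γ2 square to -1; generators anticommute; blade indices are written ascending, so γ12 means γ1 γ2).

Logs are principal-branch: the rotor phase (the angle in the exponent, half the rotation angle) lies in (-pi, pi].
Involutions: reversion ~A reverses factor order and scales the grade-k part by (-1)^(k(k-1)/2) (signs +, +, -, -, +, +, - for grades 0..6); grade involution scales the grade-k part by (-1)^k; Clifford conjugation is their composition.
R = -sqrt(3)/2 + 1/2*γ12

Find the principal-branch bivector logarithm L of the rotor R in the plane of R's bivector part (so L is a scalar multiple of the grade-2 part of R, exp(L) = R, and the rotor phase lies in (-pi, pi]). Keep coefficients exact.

The scalar part of R is -sqrt(3)/2, which fixes the principal-branch rotor phase; the unit plane is then the bivector part divided by the sine of that phase, and L is that plane scaled by the phase.
Concretely: cos(phase) = -sqrt(3)/2 gives phase = ±5*pi/6, and since phase/sin(phase) is even the sign is immaterial: L = (phase/sin(phase)) * <R>_2 = (5*pi/3) * <R>_2.
Answer: 5*pi/6*γ12


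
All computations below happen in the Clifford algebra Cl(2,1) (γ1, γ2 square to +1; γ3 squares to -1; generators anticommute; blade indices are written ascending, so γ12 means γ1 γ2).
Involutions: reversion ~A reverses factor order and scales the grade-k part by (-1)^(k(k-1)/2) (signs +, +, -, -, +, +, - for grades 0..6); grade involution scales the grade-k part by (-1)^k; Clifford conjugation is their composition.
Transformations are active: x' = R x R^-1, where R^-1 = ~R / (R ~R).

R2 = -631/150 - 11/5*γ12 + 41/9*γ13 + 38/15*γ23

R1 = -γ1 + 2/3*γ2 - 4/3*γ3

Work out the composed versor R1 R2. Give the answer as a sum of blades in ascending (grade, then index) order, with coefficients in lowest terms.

Distribute over the terms of R1 (each basis-blade product reordered to ascending indices, repeated generators contracted through their squares):
(-γ1) R2 = 631/150*γ1 + 11/5*γ2 - 41/9*γ3 - 38/15*γ123
(2/3*γ2) R2 = 22/15*γ1 - 631/225*γ2 + 76/45*γ3 - 82/27*γ123
(-4/3*γ3) R2 = -164/27*γ1 - 152/45*γ2 + 1262/225*γ3 + 44/15*γ123
Summing the partial products and collecting blades:
Answer: -541/1350*γ1 - 896/225*γ2 + 617/225*γ3 - 356/135*γ123


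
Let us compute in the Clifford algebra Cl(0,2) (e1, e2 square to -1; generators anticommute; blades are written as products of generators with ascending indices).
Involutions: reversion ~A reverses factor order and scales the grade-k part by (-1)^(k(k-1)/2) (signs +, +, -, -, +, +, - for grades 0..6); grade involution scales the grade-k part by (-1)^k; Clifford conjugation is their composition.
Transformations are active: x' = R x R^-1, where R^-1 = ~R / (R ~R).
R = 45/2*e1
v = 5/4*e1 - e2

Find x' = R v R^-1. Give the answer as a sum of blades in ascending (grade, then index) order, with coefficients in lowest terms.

~R = 45/2*e1, and R ~R = -2025/4, so R^-1 = ~R / (-2025/4).
R v = -225/8 - 45/2*e1 e2
Answer: 5/4*e1 + e2


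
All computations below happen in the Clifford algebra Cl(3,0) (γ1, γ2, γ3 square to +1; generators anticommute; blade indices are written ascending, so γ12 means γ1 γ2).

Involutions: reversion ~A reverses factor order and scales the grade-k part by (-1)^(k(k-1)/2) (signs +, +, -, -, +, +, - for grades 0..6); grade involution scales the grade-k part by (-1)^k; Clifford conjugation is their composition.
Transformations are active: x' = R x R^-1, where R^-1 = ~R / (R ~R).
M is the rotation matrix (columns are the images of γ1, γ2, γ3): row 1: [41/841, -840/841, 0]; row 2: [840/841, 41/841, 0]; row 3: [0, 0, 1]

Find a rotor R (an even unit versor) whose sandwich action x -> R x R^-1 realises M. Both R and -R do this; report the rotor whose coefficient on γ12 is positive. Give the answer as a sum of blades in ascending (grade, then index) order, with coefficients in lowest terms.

Method: write R = a + b12*γ12 + b13*γ13 + b23*γ23 with a^2 + b12^2 + b13^2 + b23^2 = 1 (so R^-1 = ~R). Expanding the columns R e_j ~R gives tr M = 4a^2 - 1 and, from the antisymmetric part, M21 - M12 = -4a*b12, M13 - M31 = 4a*b13, M32 - M23 = -4a*b23.
Here tr M = 923/841, so a^2 = (1 + tr M)/4 = 441/841 and a = ±21/29. Taking a = 21/29: M21 - M12 = 1680/841, M13 - M31 = 0, M32 - M23 = 0, giving b12 = -20/29, b13 = 0, b23 = 0, i.e. R = 21/29 - 20/29*γ12.
Its γ12 coefficient is negative, so report the other preimage -R.
Answer: -21/29 + 20/29*γ12. Recall the cover is two-to-one: with M of trace 923/841, both preimages act alike, and the stated γ12 sign chooses the sheet.


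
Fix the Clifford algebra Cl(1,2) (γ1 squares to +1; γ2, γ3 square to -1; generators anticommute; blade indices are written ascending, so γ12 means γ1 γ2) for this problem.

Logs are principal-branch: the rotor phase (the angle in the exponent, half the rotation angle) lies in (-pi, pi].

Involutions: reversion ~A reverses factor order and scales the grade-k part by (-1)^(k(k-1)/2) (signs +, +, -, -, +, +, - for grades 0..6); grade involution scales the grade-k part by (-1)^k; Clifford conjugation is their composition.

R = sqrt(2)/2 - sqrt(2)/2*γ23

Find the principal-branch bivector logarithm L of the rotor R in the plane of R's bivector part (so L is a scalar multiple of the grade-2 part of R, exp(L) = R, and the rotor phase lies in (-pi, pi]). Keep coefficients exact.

The scalar part of R is sqrt(2)/2, which pins the rotor phase on the principal branch; dividing the bivector part by the sine of that phase recovers the unit plane, and L is the phase times that plane.
Concretely: cos(phase) = sqrt(2)/2 gives phase = ±pi/4, and since phase/sin(phase) is even the sign is immaterial: L = (phase/sin(phase)) * <R>_2 = (sqrt(2)*pi/4) * <R>_2.
Answer: -pi/4*γ23


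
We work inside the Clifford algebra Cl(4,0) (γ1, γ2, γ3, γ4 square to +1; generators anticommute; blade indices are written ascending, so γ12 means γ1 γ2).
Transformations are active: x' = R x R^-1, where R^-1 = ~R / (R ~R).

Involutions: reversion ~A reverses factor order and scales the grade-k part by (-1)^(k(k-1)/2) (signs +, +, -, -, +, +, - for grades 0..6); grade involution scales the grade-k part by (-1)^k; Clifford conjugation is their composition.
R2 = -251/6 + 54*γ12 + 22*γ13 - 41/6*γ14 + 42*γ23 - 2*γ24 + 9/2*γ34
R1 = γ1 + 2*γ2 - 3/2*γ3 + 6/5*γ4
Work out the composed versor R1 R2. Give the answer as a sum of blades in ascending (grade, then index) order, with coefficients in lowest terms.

Distribute over the terms of R1 (each basis-blade product reordered to ascending indices, repeated generators contracted through their squares):
(γ1) R2 = -251/6*γ1 + 54*γ2 + 22*γ3 - 41/6*γ4 + 42*γ123 - 2*γ124 + 9/2*γ134
(2*γ2) R2 = -108*γ1 - 251/3*γ2 + 84*γ3 - 4*γ4 - 44*γ123 + 41/3*γ124 + 9*γ234
(-3/2*γ3) R2 = 33*γ1 + 63*γ2 + 251/4*γ3 - 27/4*γ4 - 81*γ123 - 41/4*γ134 - 3*γ234
(6/5*γ4) R2 = 41/5*γ1 + 12/5*γ2 - 27/5*γ3 - 251/5*γ4 + 324/5*γ124 + 132/5*γ134 + 252/5*γ234
Summing the partial products and collecting blades:
Answer: -3259/30*γ1 + 536/15*γ2 + 3267/20*γ3 - 4067/60*γ4 - 83*γ123 + 1147/15*γ124 + 413/20*γ134 + 282/5*γ234


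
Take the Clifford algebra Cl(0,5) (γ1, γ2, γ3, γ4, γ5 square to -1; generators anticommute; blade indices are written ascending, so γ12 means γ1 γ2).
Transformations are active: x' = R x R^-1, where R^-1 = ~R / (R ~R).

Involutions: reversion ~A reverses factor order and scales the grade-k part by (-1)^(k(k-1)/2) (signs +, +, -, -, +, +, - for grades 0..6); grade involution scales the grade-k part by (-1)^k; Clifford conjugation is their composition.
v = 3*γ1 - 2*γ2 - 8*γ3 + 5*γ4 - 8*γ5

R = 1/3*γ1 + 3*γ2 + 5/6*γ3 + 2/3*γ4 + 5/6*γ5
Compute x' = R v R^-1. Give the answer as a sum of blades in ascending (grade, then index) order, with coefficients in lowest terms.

~R = 1/3*γ1 + 3*γ2 + 5/6*γ3 + 2/3*γ4 + 5/6*γ5, and R ~R = -197/18, so R^-1 = ~R / (-197/18).
R v = 15 - 29/3*γ12 - 31/6*γ13 - 1/3*γ14 - 31/6*γ15 - 67/3*γ23 + 49/3*γ24 - 67/3*γ25 + 19/2*γ34 - 19/2*γ45
Answer: -771/197*γ1 - 1226/197*γ2 + 1126/197*γ3 - 1345/197*γ4 + 1126/197*γ5


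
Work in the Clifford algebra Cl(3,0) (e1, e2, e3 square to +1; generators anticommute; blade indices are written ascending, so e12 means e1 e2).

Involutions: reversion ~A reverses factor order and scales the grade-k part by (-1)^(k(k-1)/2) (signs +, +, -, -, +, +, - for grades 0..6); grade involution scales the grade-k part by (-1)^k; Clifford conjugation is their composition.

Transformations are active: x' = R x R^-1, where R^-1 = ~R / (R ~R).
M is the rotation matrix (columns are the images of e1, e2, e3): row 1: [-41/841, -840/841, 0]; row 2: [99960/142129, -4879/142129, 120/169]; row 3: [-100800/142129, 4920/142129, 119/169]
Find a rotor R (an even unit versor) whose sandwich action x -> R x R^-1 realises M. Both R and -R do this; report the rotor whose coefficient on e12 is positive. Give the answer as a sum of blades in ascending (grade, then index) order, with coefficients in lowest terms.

Method: write R = a + b12*e12 + b13*e13 + b23*e23 with a^2 + b12^2 + b13^2 + b23^2 = 1 (so R^-1 = ~R). Expanding the columns R e_j ~R gives tr M = 4a^2 - 1 and, from the antisymmetric part, M21 - M12 = -4a*b12, M13 - M31 = 4a*b13, M32 - M23 = -4a*b23.
Here tr M = 88271/142129, so a^2 = (1 + tr M)/4 = 57600/142129 and a = ±240/377. Taking a = 240/377: M21 - M12 = 241920/142129, M13 - M31 = 100800/142129, M32 - M23 = -96000/142129, giving b12 = -252/377, b13 = 105/377, b23 = 100/377, i.e. R = 240/377 - 252/377*e12 + 105/377*e13 + 100/377*e23.
Its e12 coefficient is negative, so report the other preimage -R.
Answer: -240/377 + 252/377*e12 - 105/377*e13 - 100/377*e23. Key observation: the double cover Spin(3) -> SO(3) sends R and -R to the same matrix (trace 88271/142129 here), so the stated sign of the e12 coefficient is what selects one sheet.
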